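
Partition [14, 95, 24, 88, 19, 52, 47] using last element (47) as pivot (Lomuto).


Pivot: 47
  14 <= 47: advance i (no swap)
  24 <= 47: swap -> [14, 24, 95, 88, 19, 52, 47]
  19 <= 47: swap -> [14, 24, 19, 88, 95, 52, 47]
Place pivot at 3: [14, 24, 19, 47, 95, 52, 88]

Partitioned: [14, 24, 19, 47, 95, 52, 88]


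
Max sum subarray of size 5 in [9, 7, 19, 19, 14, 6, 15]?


[0:5]: 68
[1:6]: 65
[2:7]: 73

Max: 73 at [2:7]


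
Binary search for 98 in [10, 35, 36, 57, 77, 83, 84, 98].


Step 1: lo=0, hi=7, mid=3, val=57
Step 2: lo=4, hi=7, mid=5, val=83
Step 3: lo=6, hi=7, mid=6, val=84
Step 4: lo=7, hi=7, mid=7, val=98

Found at index 7


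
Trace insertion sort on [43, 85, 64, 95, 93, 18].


Initial: [43, 85, 64, 95, 93, 18]
Insert 85: [43, 85, 64, 95, 93, 18]
Insert 64: [43, 64, 85, 95, 93, 18]
Insert 95: [43, 64, 85, 95, 93, 18]
Insert 93: [43, 64, 85, 93, 95, 18]
Insert 18: [18, 43, 64, 85, 93, 95]

Sorted: [18, 43, 64, 85, 93, 95]


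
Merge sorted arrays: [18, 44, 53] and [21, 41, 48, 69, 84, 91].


Take 18 from A
Take 21 from B
Take 41 from B
Take 44 from A
Take 48 from B
Take 53 from A

Merged: [18, 21, 41, 44, 48, 53, 69, 84, 91]


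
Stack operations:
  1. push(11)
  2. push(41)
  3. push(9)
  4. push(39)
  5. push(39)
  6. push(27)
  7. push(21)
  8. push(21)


push(11) -> [11]
push(41) -> [11, 41]
push(9) -> [11, 41, 9]
push(39) -> [11, 41, 9, 39]
push(39) -> [11, 41, 9, 39, 39]
push(27) -> [11, 41, 9, 39, 39, 27]
push(21) -> [11, 41, 9, 39, 39, 27, 21]
push(21) -> [11, 41, 9, 39, 39, 27, 21, 21]

Final stack: [11, 41, 9, 39, 39, 27, 21, 21]


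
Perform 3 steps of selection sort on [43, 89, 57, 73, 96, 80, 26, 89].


Initial: [43, 89, 57, 73, 96, 80, 26, 89]
Step 1: min=26 at 6
  Swap: [26, 89, 57, 73, 96, 80, 43, 89]
Step 2: min=43 at 6
  Swap: [26, 43, 57, 73, 96, 80, 89, 89]
Step 3: min=57 at 2
  Swap: [26, 43, 57, 73, 96, 80, 89, 89]

After 3 steps: [26, 43, 57, 73, 96, 80, 89, 89]


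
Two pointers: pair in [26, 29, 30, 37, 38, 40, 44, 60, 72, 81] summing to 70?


lo=0(26)+hi=9(81)=107
lo=0(26)+hi=8(72)=98
lo=0(26)+hi=7(60)=86
lo=0(26)+hi=6(44)=70

Yes: 26+44=70


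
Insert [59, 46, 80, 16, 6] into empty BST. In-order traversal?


Insert 59: root
Insert 46: L from 59
Insert 80: R from 59
Insert 16: L from 59 -> L from 46
Insert 6: L from 59 -> L from 46 -> L from 16

In-order: [6, 16, 46, 59, 80]


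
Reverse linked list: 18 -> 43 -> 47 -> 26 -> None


Step 1: curr=18, set curr.next=prev(None) | reversed so far: 18
Step 2: curr=43, set curr.next=prev(18) | reversed so far: 43 -> 18
Step 3: curr=47, set curr.next=prev(43) | reversed so far: 47 -> 43 -> 18
Step 4: curr=26, set curr.next=prev(47) | reversed so far: 26 -> 47 -> 43 -> 18

26 -> 47 -> 43 -> 18 -> None


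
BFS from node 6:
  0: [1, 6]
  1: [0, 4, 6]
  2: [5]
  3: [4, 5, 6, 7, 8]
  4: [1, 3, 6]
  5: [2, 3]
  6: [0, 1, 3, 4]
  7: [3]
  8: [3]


Visit 6, enqueue [0, 1, 3, 4]
Visit 0, enqueue []
Visit 1, enqueue []
Visit 3, enqueue [5, 7, 8]
Visit 4, enqueue []
Visit 5, enqueue [2]
Visit 7, enqueue []
Visit 8, enqueue []
Visit 2, enqueue []

BFS order: [6, 0, 1, 3, 4, 5, 7, 8, 2]


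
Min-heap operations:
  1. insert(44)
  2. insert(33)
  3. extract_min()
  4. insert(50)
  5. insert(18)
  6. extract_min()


insert(44) -> [44]
insert(33) -> [33, 44]
extract_min()->33, [44]
insert(50) -> [44, 50]
insert(18) -> [18, 50, 44]
extract_min()->18, [44, 50]

Final heap: [44, 50]


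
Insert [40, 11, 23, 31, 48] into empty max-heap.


Insert 40: [40]
Insert 11: [40, 11]
Insert 23: [40, 11, 23]
Insert 31: [40, 31, 23, 11]
Insert 48: [48, 40, 23, 11, 31]

Final heap: [48, 40, 23, 11, 31]


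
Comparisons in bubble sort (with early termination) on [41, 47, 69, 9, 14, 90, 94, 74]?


Algorithm: bubble sort (with early termination)
Input: [41, 47, 69, 9, 14, 90, 94, 74]
Sorted: [9, 14, 41, 47, 69, 74, 90, 94]

22


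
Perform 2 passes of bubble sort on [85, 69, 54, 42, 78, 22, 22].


Initial: [85, 69, 54, 42, 78, 22, 22]
Pass 1: [69, 54, 42, 78, 22, 22, 85] (6 swaps)
Pass 2: [54, 42, 69, 22, 22, 78, 85] (4 swaps)

After 2 passes: [54, 42, 69, 22, 22, 78, 85]


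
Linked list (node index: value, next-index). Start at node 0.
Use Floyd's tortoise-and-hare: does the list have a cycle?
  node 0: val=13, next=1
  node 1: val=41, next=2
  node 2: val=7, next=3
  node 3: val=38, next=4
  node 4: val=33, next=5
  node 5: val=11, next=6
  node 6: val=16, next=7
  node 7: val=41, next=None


Floyd's tortoise (slow, +1) and hare (fast, +2):
  init: slow=0, fast=0
  step 1: slow=1, fast=2
  step 2: slow=2, fast=4
  step 3: slow=3, fast=6
  step 4: fast 6->7->None, no cycle

Cycle: no


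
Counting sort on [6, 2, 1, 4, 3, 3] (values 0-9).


Input: [6, 2, 1, 4, 3, 3]
Counts: [0, 1, 1, 2, 1, 0, 1, 0, 0, 0]

Sorted: [1, 2, 3, 3, 4, 6]


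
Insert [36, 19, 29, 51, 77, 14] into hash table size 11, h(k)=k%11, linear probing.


Insert 36: h=3 -> slot 3
Insert 19: h=8 -> slot 8
Insert 29: h=7 -> slot 7
Insert 51: h=7, 2 probes -> slot 9
Insert 77: h=0 -> slot 0
Insert 14: h=3, 1 probes -> slot 4

Table: [77, None, None, 36, 14, None, None, 29, 19, 51, None]


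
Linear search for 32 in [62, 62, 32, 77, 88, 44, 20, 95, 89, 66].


i=0: 62!=32
i=1: 62!=32
i=2: 32==32 found!

Found at 2, 3 comps


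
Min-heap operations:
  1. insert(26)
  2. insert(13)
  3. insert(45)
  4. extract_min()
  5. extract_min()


insert(26) -> [26]
insert(13) -> [13, 26]
insert(45) -> [13, 26, 45]
extract_min()->13, [26, 45]
extract_min()->26, [45]

Final heap: [45]


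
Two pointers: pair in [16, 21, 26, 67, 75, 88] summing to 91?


lo=0(16)+hi=5(88)=104
lo=0(16)+hi=4(75)=91

Yes: 16+75=91


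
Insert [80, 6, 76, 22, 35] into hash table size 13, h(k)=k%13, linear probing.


Insert 80: h=2 -> slot 2
Insert 6: h=6 -> slot 6
Insert 76: h=11 -> slot 11
Insert 22: h=9 -> slot 9
Insert 35: h=9, 1 probes -> slot 10

Table: [None, None, 80, None, None, None, 6, None, None, 22, 35, 76, None]


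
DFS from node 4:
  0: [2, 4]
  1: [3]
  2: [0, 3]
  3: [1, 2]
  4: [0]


Visit 4, push [0]
Visit 0, push [2]
Visit 2, push [3]
Visit 3, push [1]
Visit 1, push []

DFS order: [4, 0, 2, 3, 1]


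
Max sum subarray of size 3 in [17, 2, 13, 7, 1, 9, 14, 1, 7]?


[0:3]: 32
[1:4]: 22
[2:5]: 21
[3:6]: 17
[4:7]: 24
[5:8]: 24
[6:9]: 22

Max: 32 at [0:3]


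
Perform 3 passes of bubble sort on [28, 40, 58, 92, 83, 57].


Initial: [28, 40, 58, 92, 83, 57]
Pass 1: [28, 40, 58, 83, 57, 92] (2 swaps)
Pass 2: [28, 40, 58, 57, 83, 92] (1 swaps)
Pass 3: [28, 40, 57, 58, 83, 92] (1 swaps)

After 3 passes: [28, 40, 57, 58, 83, 92]


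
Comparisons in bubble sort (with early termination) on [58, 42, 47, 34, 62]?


Algorithm: bubble sort (with early termination)
Input: [58, 42, 47, 34, 62]
Sorted: [34, 42, 47, 58, 62]

10


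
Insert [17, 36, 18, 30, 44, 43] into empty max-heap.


Insert 17: [17]
Insert 36: [36, 17]
Insert 18: [36, 17, 18]
Insert 30: [36, 30, 18, 17]
Insert 44: [44, 36, 18, 17, 30]
Insert 43: [44, 36, 43, 17, 30, 18]

Final heap: [44, 36, 43, 17, 30, 18]


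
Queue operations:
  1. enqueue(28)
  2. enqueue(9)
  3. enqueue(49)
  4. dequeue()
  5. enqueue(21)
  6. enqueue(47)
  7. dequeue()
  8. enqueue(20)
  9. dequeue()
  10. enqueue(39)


enqueue(28) -> [28]
enqueue(9) -> [28, 9]
enqueue(49) -> [28, 9, 49]
dequeue()->28, [9, 49]
enqueue(21) -> [9, 49, 21]
enqueue(47) -> [9, 49, 21, 47]
dequeue()->9, [49, 21, 47]
enqueue(20) -> [49, 21, 47, 20]
dequeue()->49, [21, 47, 20]
enqueue(39) -> [21, 47, 20, 39]

Final queue: [21, 47, 20, 39]


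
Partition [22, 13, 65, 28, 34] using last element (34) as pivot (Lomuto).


Pivot: 34
  22 <= 34: advance i (no swap)
  13 <= 34: advance i (no swap)
  28 <= 34: swap -> [22, 13, 28, 65, 34]
Place pivot at 3: [22, 13, 28, 34, 65]

Partitioned: [22, 13, 28, 34, 65]


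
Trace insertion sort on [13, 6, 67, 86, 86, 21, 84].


Initial: [13, 6, 67, 86, 86, 21, 84]
Insert 6: [6, 13, 67, 86, 86, 21, 84]
Insert 67: [6, 13, 67, 86, 86, 21, 84]
Insert 86: [6, 13, 67, 86, 86, 21, 84]
Insert 86: [6, 13, 67, 86, 86, 21, 84]
Insert 21: [6, 13, 21, 67, 86, 86, 84]
Insert 84: [6, 13, 21, 67, 84, 86, 86]

Sorted: [6, 13, 21, 67, 84, 86, 86]


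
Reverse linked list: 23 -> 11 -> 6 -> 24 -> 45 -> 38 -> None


Step 1: curr=23, set curr.next=prev(None) | reversed so far: 23
Step 2: curr=11, set curr.next=prev(23) | reversed so far: 11 -> 23
Step 3: curr=6, set curr.next=prev(11) | reversed so far: 6 -> 11 -> 23
Step 4: curr=24, set curr.next=prev(6) | reversed so far: 24 -> 6 -> 11 -> 23
Step 5: curr=45, set curr.next=prev(24) | reversed so far: 45 -> 24 -> 6 -> 11 -> 23
Step 6: curr=38, set curr.next=prev(45) | reversed so far: 38 -> 45 -> 24 -> 6 -> 11 -> 23

38 -> 45 -> 24 -> 6 -> 11 -> 23 -> None


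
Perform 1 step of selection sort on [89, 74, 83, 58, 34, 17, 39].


Initial: [89, 74, 83, 58, 34, 17, 39]
Step 1: min=17 at 5
  Swap: [17, 74, 83, 58, 34, 89, 39]

After 1 step: [17, 74, 83, 58, 34, 89, 39]


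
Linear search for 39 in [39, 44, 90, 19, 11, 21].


i=0: 39==39 found!

Found at 0, 1 comps


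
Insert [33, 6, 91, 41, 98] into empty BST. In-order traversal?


Insert 33: root
Insert 6: L from 33
Insert 91: R from 33
Insert 41: R from 33 -> L from 91
Insert 98: R from 33 -> R from 91

In-order: [6, 33, 41, 91, 98]


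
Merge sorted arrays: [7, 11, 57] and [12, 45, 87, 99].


Take 7 from A
Take 11 from A
Take 12 from B
Take 45 from B
Take 57 from A

Merged: [7, 11, 12, 45, 57, 87, 99]


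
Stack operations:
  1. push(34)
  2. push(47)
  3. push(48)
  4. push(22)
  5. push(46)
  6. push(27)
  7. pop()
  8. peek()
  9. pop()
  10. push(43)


push(34) -> [34]
push(47) -> [34, 47]
push(48) -> [34, 47, 48]
push(22) -> [34, 47, 48, 22]
push(46) -> [34, 47, 48, 22, 46]
push(27) -> [34, 47, 48, 22, 46, 27]
pop()->27, [34, 47, 48, 22, 46]
peek()->46
pop()->46, [34, 47, 48, 22]
push(43) -> [34, 47, 48, 22, 43]

Final stack: [34, 47, 48, 22, 43]


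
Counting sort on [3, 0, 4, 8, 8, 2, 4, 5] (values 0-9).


Input: [3, 0, 4, 8, 8, 2, 4, 5]
Counts: [1, 0, 1, 1, 2, 1, 0, 0, 2, 0]

Sorted: [0, 2, 3, 4, 4, 5, 8, 8]


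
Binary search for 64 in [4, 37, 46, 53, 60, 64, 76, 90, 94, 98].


Step 1: lo=0, hi=9, mid=4, val=60
Step 2: lo=5, hi=9, mid=7, val=90
Step 3: lo=5, hi=6, mid=5, val=64

Found at index 5


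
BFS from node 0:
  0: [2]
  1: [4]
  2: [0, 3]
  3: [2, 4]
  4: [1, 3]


Visit 0, enqueue [2]
Visit 2, enqueue [3]
Visit 3, enqueue [4]
Visit 4, enqueue [1]
Visit 1, enqueue []

BFS order: [0, 2, 3, 4, 1]


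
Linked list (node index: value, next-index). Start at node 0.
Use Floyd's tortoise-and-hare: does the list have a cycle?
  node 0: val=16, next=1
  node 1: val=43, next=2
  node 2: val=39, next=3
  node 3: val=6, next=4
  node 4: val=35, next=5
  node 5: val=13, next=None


Floyd's tortoise (slow, +1) and hare (fast, +2):
  init: slow=0, fast=0
  step 1: slow=1, fast=2
  step 2: slow=2, fast=4
  step 3: fast 4->5->None, no cycle

Cycle: no


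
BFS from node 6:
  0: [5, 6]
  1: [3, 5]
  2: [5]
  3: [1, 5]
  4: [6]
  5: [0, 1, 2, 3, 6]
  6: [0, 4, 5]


Visit 6, enqueue [0, 4, 5]
Visit 0, enqueue []
Visit 4, enqueue []
Visit 5, enqueue [1, 2, 3]
Visit 1, enqueue []
Visit 2, enqueue []
Visit 3, enqueue []

BFS order: [6, 0, 4, 5, 1, 2, 3]


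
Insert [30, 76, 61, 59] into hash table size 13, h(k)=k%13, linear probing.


Insert 30: h=4 -> slot 4
Insert 76: h=11 -> slot 11
Insert 61: h=9 -> slot 9
Insert 59: h=7 -> slot 7

Table: [None, None, None, None, 30, None, None, 59, None, 61, None, 76, None]


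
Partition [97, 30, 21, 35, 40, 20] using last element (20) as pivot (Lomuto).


Pivot: 20
Place pivot at 0: [20, 30, 21, 35, 40, 97]

Partitioned: [20, 30, 21, 35, 40, 97]


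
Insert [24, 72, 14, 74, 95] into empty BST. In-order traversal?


Insert 24: root
Insert 72: R from 24
Insert 14: L from 24
Insert 74: R from 24 -> R from 72
Insert 95: R from 24 -> R from 72 -> R from 74

In-order: [14, 24, 72, 74, 95]


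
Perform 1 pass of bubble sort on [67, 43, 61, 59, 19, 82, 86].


Initial: [67, 43, 61, 59, 19, 82, 86]
Pass 1: [43, 61, 59, 19, 67, 82, 86] (4 swaps)

After 1 pass: [43, 61, 59, 19, 67, 82, 86]


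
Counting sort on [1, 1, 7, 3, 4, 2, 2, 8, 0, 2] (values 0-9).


Input: [1, 1, 7, 3, 4, 2, 2, 8, 0, 2]
Counts: [1, 2, 3, 1, 1, 0, 0, 1, 1, 0]

Sorted: [0, 1, 1, 2, 2, 2, 3, 4, 7, 8]


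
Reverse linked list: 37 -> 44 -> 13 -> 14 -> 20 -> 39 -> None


Step 1: curr=37, set curr.next=prev(None) | reversed so far: 37
Step 2: curr=44, set curr.next=prev(37) | reversed so far: 44 -> 37
Step 3: curr=13, set curr.next=prev(44) | reversed so far: 13 -> 44 -> 37
Step 4: curr=14, set curr.next=prev(13) | reversed so far: 14 -> 13 -> 44 -> 37
Step 5: curr=20, set curr.next=prev(14) | reversed so far: 20 -> 14 -> 13 -> 44 -> 37
Step 6: curr=39, set curr.next=prev(20) | reversed so far: 39 -> 20 -> 14 -> 13 -> 44 -> 37

39 -> 20 -> 14 -> 13 -> 44 -> 37 -> None


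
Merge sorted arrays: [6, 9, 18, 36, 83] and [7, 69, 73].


Take 6 from A
Take 7 from B
Take 9 from A
Take 18 from A
Take 36 from A
Take 69 from B
Take 73 from B

Merged: [6, 7, 9, 18, 36, 69, 73, 83]


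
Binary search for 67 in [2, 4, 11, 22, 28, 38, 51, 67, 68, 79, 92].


Step 1: lo=0, hi=10, mid=5, val=38
Step 2: lo=6, hi=10, mid=8, val=68
Step 3: lo=6, hi=7, mid=6, val=51
Step 4: lo=7, hi=7, mid=7, val=67

Found at index 7


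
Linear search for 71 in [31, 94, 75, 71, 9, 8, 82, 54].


i=0: 31!=71
i=1: 94!=71
i=2: 75!=71
i=3: 71==71 found!

Found at 3, 4 comps


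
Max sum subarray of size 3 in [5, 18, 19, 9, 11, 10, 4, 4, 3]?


[0:3]: 42
[1:4]: 46
[2:5]: 39
[3:6]: 30
[4:7]: 25
[5:8]: 18
[6:9]: 11

Max: 46 at [1:4]


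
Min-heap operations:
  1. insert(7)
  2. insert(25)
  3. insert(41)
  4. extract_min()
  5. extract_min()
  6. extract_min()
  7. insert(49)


insert(7) -> [7]
insert(25) -> [7, 25]
insert(41) -> [7, 25, 41]
extract_min()->7, [25, 41]
extract_min()->25, [41]
extract_min()->41, []
insert(49) -> [49]

Final heap: [49]


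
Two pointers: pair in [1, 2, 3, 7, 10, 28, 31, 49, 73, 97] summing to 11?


lo=0(1)+hi=9(97)=98
lo=0(1)+hi=8(73)=74
lo=0(1)+hi=7(49)=50
lo=0(1)+hi=6(31)=32
lo=0(1)+hi=5(28)=29
lo=0(1)+hi=4(10)=11

Yes: 1+10=11


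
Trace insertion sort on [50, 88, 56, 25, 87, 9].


Initial: [50, 88, 56, 25, 87, 9]
Insert 88: [50, 88, 56, 25, 87, 9]
Insert 56: [50, 56, 88, 25, 87, 9]
Insert 25: [25, 50, 56, 88, 87, 9]
Insert 87: [25, 50, 56, 87, 88, 9]
Insert 9: [9, 25, 50, 56, 87, 88]

Sorted: [9, 25, 50, 56, 87, 88]


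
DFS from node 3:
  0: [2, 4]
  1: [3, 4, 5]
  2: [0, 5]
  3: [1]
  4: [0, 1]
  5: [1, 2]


Visit 3, push [1]
Visit 1, push [5, 4]
Visit 4, push [0]
Visit 0, push [2]
Visit 2, push [5]
Visit 5, push []

DFS order: [3, 1, 4, 0, 2, 5]


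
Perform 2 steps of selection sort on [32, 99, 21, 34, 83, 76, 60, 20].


Initial: [32, 99, 21, 34, 83, 76, 60, 20]
Step 1: min=20 at 7
  Swap: [20, 99, 21, 34, 83, 76, 60, 32]
Step 2: min=21 at 2
  Swap: [20, 21, 99, 34, 83, 76, 60, 32]

After 2 steps: [20, 21, 99, 34, 83, 76, 60, 32]


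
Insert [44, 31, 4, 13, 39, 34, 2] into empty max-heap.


Insert 44: [44]
Insert 31: [44, 31]
Insert 4: [44, 31, 4]
Insert 13: [44, 31, 4, 13]
Insert 39: [44, 39, 4, 13, 31]
Insert 34: [44, 39, 34, 13, 31, 4]
Insert 2: [44, 39, 34, 13, 31, 4, 2]

Final heap: [44, 39, 34, 13, 31, 4, 2]


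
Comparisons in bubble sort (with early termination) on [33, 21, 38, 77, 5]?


Algorithm: bubble sort (with early termination)
Input: [33, 21, 38, 77, 5]
Sorted: [5, 21, 33, 38, 77]

10


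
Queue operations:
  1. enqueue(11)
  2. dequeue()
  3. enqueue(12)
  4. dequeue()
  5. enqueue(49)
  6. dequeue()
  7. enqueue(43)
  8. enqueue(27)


enqueue(11) -> [11]
dequeue()->11, []
enqueue(12) -> [12]
dequeue()->12, []
enqueue(49) -> [49]
dequeue()->49, []
enqueue(43) -> [43]
enqueue(27) -> [43, 27]

Final queue: [43, 27]


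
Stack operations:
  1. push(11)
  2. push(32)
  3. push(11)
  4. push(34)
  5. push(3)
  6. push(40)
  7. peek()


push(11) -> [11]
push(32) -> [11, 32]
push(11) -> [11, 32, 11]
push(34) -> [11, 32, 11, 34]
push(3) -> [11, 32, 11, 34, 3]
push(40) -> [11, 32, 11, 34, 3, 40]
peek()->40

Final stack: [11, 32, 11, 34, 3, 40]


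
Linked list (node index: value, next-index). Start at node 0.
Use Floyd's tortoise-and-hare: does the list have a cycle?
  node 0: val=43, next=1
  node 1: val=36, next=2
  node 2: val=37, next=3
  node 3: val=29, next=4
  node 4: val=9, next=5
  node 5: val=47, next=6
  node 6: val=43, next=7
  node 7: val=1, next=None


Floyd's tortoise (slow, +1) and hare (fast, +2):
  init: slow=0, fast=0
  step 1: slow=1, fast=2
  step 2: slow=2, fast=4
  step 3: slow=3, fast=6
  step 4: fast 6->7->None, no cycle

Cycle: no


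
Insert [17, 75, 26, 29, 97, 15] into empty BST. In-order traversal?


Insert 17: root
Insert 75: R from 17
Insert 26: R from 17 -> L from 75
Insert 29: R from 17 -> L from 75 -> R from 26
Insert 97: R from 17 -> R from 75
Insert 15: L from 17

In-order: [15, 17, 26, 29, 75, 97]


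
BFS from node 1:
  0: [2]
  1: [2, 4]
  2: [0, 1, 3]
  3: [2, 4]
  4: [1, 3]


Visit 1, enqueue [2, 4]
Visit 2, enqueue [0, 3]
Visit 4, enqueue []
Visit 0, enqueue []
Visit 3, enqueue []

BFS order: [1, 2, 4, 0, 3]


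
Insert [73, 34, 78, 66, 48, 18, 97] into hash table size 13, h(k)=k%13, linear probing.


Insert 73: h=8 -> slot 8
Insert 34: h=8, 1 probes -> slot 9
Insert 78: h=0 -> slot 0
Insert 66: h=1 -> slot 1
Insert 48: h=9, 1 probes -> slot 10
Insert 18: h=5 -> slot 5
Insert 97: h=6 -> slot 6

Table: [78, 66, None, None, None, 18, 97, None, 73, 34, 48, None, None]


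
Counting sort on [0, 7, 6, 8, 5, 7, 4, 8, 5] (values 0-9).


Input: [0, 7, 6, 8, 5, 7, 4, 8, 5]
Counts: [1, 0, 0, 0, 1, 2, 1, 2, 2, 0]

Sorted: [0, 4, 5, 5, 6, 7, 7, 8, 8]


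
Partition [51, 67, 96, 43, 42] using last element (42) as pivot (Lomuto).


Pivot: 42
Place pivot at 0: [42, 67, 96, 43, 51]

Partitioned: [42, 67, 96, 43, 51]


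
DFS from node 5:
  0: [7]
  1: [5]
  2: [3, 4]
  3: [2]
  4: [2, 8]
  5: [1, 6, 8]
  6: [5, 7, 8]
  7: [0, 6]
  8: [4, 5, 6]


Visit 5, push [8, 6, 1]
Visit 1, push []
Visit 6, push [8, 7]
Visit 7, push [0]
Visit 0, push []
Visit 8, push [4]
Visit 4, push [2]
Visit 2, push [3]
Visit 3, push []

DFS order: [5, 1, 6, 7, 0, 8, 4, 2, 3]


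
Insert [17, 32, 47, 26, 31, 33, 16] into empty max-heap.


Insert 17: [17]
Insert 32: [32, 17]
Insert 47: [47, 17, 32]
Insert 26: [47, 26, 32, 17]
Insert 31: [47, 31, 32, 17, 26]
Insert 33: [47, 31, 33, 17, 26, 32]
Insert 16: [47, 31, 33, 17, 26, 32, 16]

Final heap: [47, 31, 33, 17, 26, 32, 16]


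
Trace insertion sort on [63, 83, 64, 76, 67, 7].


Initial: [63, 83, 64, 76, 67, 7]
Insert 83: [63, 83, 64, 76, 67, 7]
Insert 64: [63, 64, 83, 76, 67, 7]
Insert 76: [63, 64, 76, 83, 67, 7]
Insert 67: [63, 64, 67, 76, 83, 7]
Insert 7: [7, 63, 64, 67, 76, 83]

Sorted: [7, 63, 64, 67, 76, 83]


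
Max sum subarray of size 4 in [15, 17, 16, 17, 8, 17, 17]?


[0:4]: 65
[1:5]: 58
[2:6]: 58
[3:7]: 59

Max: 65 at [0:4]


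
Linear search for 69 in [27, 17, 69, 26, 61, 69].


i=0: 27!=69
i=1: 17!=69
i=2: 69==69 found!

Found at 2, 3 comps


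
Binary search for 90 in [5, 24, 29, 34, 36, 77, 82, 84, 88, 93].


Step 1: lo=0, hi=9, mid=4, val=36
Step 2: lo=5, hi=9, mid=7, val=84
Step 3: lo=8, hi=9, mid=8, val=88
Step 4: lo=9, hi=9, mid=9, val=93

Not found


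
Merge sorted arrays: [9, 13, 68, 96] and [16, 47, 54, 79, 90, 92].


Take 9 from A
Take 13 from A
Take 16 from B
Take 47 from B
Take 54 from B
Take 68 from A
Take 79 from B
Take 90 from B
Take 92 from B

Merged: [9, 13, 16, 47, 54, 68, 79, 90, 92, 96]


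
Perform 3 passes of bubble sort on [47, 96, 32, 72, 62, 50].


Initial: [47, 96, 32, 72, 62, 50]
Pass 1: [47, 32, 72, 62, 50, 96] (4 swaps)
Pass 2: [32, 47, 62, 50, 72, 96] (3 swaps)
Pass 3: [32, 47, 50, 62, 72, 96] (1 swaps)

After 3 passes: [32, 47, 50, 62, 72, 96]


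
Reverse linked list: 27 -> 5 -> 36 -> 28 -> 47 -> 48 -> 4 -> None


Step 1: curr=27, set curr.next=prev(None) | reversed so far: 27
Step 2: curr=5, set curr.next=prev(27) | reversed so far: 5 -> 27
Step 3: curr=36, set curr.next=prev(5) | reversed so far: 36 -> 5 -> 27
Step 4: curr=28, set curr.next=prev(36) | reversed so far: 28 -> 36 -> 5 -> 27
Step 5: curr=47, set curr.next=prev(28) | reversed so far: 47 -> 28 -> 36 -> 5 -> 27
Step 6: curr=48, set curr.next=prev(47) | reversed so far: 48 -> 47 -> 28 -> 36 -> 5 -> 27
Step 7: curr=4, set curr.next=prev(48) | reversed so far: 4 -> 48 -> 47 -> 28 -> 36 -> 5 -> 27

4 -> 48 -> 47 -> 28 -> 36 -> 5 -> 27 -> None


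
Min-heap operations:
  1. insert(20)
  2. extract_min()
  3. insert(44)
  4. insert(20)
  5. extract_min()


insert(20) -> [20]
extract_min()->20, []
insert(44) -> [44]
insert(20) -> [20, 44]
extract_min()->20, [44]

Final heap: [44]


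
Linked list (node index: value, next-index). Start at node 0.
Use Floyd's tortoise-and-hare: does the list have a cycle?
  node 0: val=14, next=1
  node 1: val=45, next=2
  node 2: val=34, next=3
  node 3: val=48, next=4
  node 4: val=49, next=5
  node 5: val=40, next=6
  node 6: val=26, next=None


Floyd's tortoise (slow, +1) and hare (fast, +2):
  init: slow=0, fast=0
  step 1: slow=1, fast=2
  step 2: slow=2, fast=4
  step 3: slow=3, fast=6
  step 4: fast -> None, no cycle

Cycle: no


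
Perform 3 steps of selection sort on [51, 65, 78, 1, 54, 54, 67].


Initial: [51, 65, 78, 1, 54, 54, 67]
Step 1: min=1 at 3
  Swap: [1, 65, 78, 51, 54, 54, 67]
Step 2: min=51 at 3
  Swap: [1, 51, 78, 65, 54, 54, 67]
Step 3: min=54 at 4
  Swap: [1, 51, 54, 65, 78, 54, 67]

After 3 steps: [1, 51, 54, 65, 78, 54, 67]


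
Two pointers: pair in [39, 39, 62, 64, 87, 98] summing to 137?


lo=0(39)+hi=5(98)=137

Yes: 39+98=137


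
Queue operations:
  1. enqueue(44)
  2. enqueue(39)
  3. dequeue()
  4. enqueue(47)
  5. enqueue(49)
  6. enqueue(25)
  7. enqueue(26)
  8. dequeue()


enqueue(44) -> [44]
enqueue(39) -> [44, 39]
dequeue()->44, [39]
enqueue(47) -> [39, 47]
enqueue(49) -> [39, 47, 49]
enqueue(25) -> [39, 47, 49, 25]
enqueue(26) -> [39, 47, 49, 25, 26]
dequeue()->39, [47, 49, 25, 26]

Final queue: [47, 49, 25, 26]


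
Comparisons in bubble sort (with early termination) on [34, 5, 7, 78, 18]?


Algorithm: bubble sort (with early termination)
Input: [34, 5, 7, 78, 18]
Sorted: [5, 7, 18, 34, 78]

9


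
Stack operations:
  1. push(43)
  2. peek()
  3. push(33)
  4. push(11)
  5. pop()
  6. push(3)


push(43) -> [43]
peek()->43
push(33) -> [43, 33]
push(11) -> [43, 33, 11]
pop()->11, [43, 33]
push(3) -> [43, 33, 3]

Final stack: [43, 33, 3]


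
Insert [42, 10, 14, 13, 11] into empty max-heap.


Insert 42: [42]
Insert 10: [42, 10]
Insert 14: [42, 10, 14]
Insert 13: [42, 13, 14, 10]
Insert 11: [42, 13, 14, 10, 11]

Final heap: [42, 13, 14, 10, 11]


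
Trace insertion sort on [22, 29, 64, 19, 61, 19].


Initial: [22, 29, 64, 19, 61, 19]
Insert 29: [22, 29, 64, 19, 61, 19]
Insert 64: [22, 29, 64, 19, 61, 19]
Insert 19: [19, 22, 29, 64, 61, 19]
Insert 61: [19, 22, 29, 61, 64, 19]
Insert 19: [19, 19, 22, 29, 61, 64]

Sorted: [19, 19, 22, 29, 61, 64]


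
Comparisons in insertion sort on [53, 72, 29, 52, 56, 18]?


Algorithm: insertion sort
Input: [53, 72, 29, 52, 56, 18]
Sorted: [18, 29, 52, 53, 56, 72]

13


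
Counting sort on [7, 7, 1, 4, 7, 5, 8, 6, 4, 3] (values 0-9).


Input: [7, 7, 1, 4, 7, 5, 8, 6, 4, 3]
Counts: [0, 1, 0, 1, 2, 1, 1, 3, 1, 0]

Sorted: [1, 3, 4, 4, 5, 6, 7, 7, 7, 8]


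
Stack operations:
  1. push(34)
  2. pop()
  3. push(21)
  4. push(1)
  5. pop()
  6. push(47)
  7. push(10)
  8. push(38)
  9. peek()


push(34) -> [34]
pop()->34, []
push(21) -> [21]
push(1) -> [21, 1]
pop()->1, [21]
push(47) -> [21, 47]
push(10) -> [21, 47, 10]
push(38) -> [21, 47, 10, 38]
peek()->38

Final stack: [21, 47, 10, 38]


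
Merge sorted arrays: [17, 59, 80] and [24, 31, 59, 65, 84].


Take 17 from A
Take 24 from B
Take 31 from B
Take 59 from A
Take 59 from B
Take 65 from B
Take 80 from A

Merged: [17, 24, 31, 59, 59, 65, 80, 84]


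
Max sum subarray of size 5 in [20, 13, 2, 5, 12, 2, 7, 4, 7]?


[0:5]: 52
[1:6]: 34
[2:7]: 28
[3:8]: 30
[4:9]: 32

Max: 52 at [0:5]


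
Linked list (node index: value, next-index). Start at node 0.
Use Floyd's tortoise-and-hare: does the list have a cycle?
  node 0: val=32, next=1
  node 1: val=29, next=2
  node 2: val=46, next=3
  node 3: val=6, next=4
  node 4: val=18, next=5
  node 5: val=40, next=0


Floyd's tortoise (slow, +1) and hare (fast, +2):
  init: slow=0, fast=0
  step 1: slow=1, fast=2
  step 2: slow=2, fast=4
  step 3: slow=3, fast=0
  step 4: slow=4, fast=2
  step 5: slow=5, fast=4
  step 6: slow=0, fast=0
  slow == fast at node 0: cycle detected

Cycle: yes


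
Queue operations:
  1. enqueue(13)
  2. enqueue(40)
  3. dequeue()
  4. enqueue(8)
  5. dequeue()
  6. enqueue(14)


enqueue(13) -> [13]
enqueue(40) -> [13, 40]
dequeue()->13, [40]
enqueue(8) -> [40, 8]
dequeue()->40, [8]
enqueue(14) -> [8, 14]

Final queue: [8, 14]


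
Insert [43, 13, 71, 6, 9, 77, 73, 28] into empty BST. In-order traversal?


Insert 43: root
Insert 13: L from 43
Insert 71: R from 43
Insert 6: L from 43 -> L from 13
Insert 9: L from 43 -> L from 13 -> R from 6
Insert 77: R from 43 -> R from 71
Insert 73: R from 43 -> R from 71 -> L from 77
Insert 28: L from 43 -> R from 13

In-order: [6, 9, 13, 28, 43, 71, 73, 77]


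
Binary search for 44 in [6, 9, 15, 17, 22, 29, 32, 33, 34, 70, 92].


Step 1: lo=0, hi=10, mid=5, val=29
Step 2: lo=6, hi=10, mid=8, val=34
Step 3: lo=9, hi=10, mid=9, val=70

Not found


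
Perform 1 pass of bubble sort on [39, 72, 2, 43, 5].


Initial: [39, 72, 2, 43, 5]
Pass 1: [39, 2, 43, 5, 72] (3 swaps)

After 1 pass: [39, 2, 43, 5, 72]


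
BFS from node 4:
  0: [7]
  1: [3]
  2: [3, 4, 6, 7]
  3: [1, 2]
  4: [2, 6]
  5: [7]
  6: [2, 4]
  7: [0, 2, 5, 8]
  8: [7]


Visit 4, enqueue [2, 6]
Visit 2, enqueue [3, 7]
Visit 6, enqueue []
Visit 3, enqueue [1]
Visit 7, enqueue [0, 5, 8]
Visit 1, enqueue []
Visit 0, enqueue []
Visit 5, enqueue []
Visit 8, enqueue []

BFS order: [4, 2, 6, 3, 7, 1, 0, 5, 8]


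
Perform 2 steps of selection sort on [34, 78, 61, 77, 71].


Initial: [34, 78, 61, 77, 71]
Step 1: min=34 at 0
  Swap: [34, 78, 61, 77, 71]
Step 2: min=61 at 2
  Swap: [34, 61, 78, 77, 71]

After 2 steps: [34, 61, 78, 77, 71]


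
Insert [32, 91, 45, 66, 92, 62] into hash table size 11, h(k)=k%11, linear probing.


Insert 32: h=10 -> slot 10
Insert 91: h=3 -> slot 3
Insert 45: h=1 -> slot 1
Insert 66: h=0 -> slot 0
Insert 92: h=4 -> slot 4
Insert 62: h=7 -> slot 7

Table: [66, 45, None, 91, 92, None, None, 62, None, None, 32]


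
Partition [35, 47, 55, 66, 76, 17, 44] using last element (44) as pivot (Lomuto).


Pivot: 44
  35 <= 44: advance i (no swap)
  17 <= 44: swap -> [35, 17, 55, 66, 76, 47, 44]
Place pivot at 2: [35, 17, 44, 66, 76, 47, 55]

Partitioned: [35, 17, 44, 66, 76, 47, 55]


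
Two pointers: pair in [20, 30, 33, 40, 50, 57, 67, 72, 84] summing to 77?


lo=0(20)+hi=8(84)=104
lo=0(20)+hi=7(72)=92
lo=0(20)+hi=6(67)=87
lo=0(20)+hi=5(57)=77

Yes: 20+57=77


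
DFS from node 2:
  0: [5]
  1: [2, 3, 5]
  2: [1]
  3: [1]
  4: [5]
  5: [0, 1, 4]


Visit 2, push [1]
Visit 1, push [5, 3]
Visit 3, push []
Visit 5, push [4, 0]
Visit 0, push []
Visit 4, push []

DFS order: [2, 1, 3, 5, 0, 4]


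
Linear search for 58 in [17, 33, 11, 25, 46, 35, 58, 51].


i=0: 17!=58
i=1: 33!=58
i=2: 11!=58
i=3: 25!=58
i=4: 46!=58
i=5: 35!=58
i=6: 58==58 found!

Found at 6, 7 comps


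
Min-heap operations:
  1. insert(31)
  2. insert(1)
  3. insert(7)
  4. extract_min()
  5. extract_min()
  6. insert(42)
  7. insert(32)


insert(31) -> [31]
insert(1) -> [1, 31]
insert(7) -> [1, 31, 7]
extract_min()->1, [7, 31]
extract_min()->7, [31]
insert(42) -> [31, 42]
insert(32) -> [31, 42, 32]

Final heap: [31, 42, 32]


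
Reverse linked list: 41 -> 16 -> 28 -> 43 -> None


Step 1: curr=41, set curr.next=prev(None) | reversed so far: 41
Step 2: curr=16, set curr.next=prev(41) | reversed so far: 16 -> 41
Step 3: curr=28, set curr.next=prev(16) | reversed so far: 28 -> 16 -> 41
Step 4: curr=43, set curr.next=prev(28) | reversed so far: 43 -> 28 -> 16 -> 41

43 -> 28 -> 16 -> 41 -> None


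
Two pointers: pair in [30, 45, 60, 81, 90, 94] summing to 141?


lo=0(30)+hi=5(94)=124
lo=1(45)+hi=5(94)=139
lo=2(60)+hi=5(94)=154
lo=2(60)+hi=4(90)=150
lo=2(60)+hi=3(81)=141

Yes: 60+81=141


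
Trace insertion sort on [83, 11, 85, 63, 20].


Initial: [83, 11, 85, 63, 20]
Insert 11: [11, 83, 85, 63, 20]
Insert 85: [11, 83, 85, 63, 20]
Insert 63: [11, 63, 83, 85, 20]
Insert 20: [11, 20, 63, 83, 85]

Sorted: [11, 20, 63, 83, 85]


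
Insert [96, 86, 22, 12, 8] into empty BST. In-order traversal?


Insert 96: root
Insert 86: L from 96
Insert 22: L from 96 -> L from 86
Insert 12: L from 96 -> L from 86 -> L from 22
Insert 8: L from 96 -> L from 86 -> L from 22 -> L from 12

In-order: [8, 12, 22, 86, 96]


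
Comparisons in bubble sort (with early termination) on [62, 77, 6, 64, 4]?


Algorithm: bubble sort (with early termination)
Input: [62, 77, 6, 64, 4]
Sorted: [4, 6, 62, 64, 77]

10


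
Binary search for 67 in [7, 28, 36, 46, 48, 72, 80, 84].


Step 1: lo=0, hi=7, mid=3, val=46
Step 2: lo=4, hi=7, mid=5, val=72
Step 3: lo=4, hi=4, mid=4, val=48

Not found


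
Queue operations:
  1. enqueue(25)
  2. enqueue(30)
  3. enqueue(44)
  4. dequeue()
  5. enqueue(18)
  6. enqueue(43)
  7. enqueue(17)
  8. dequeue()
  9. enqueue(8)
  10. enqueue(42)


enqueue(25) -> [25]
enqueue(30) -> [25, 30]
enqueue(44) -> [25, 30, 44]
dequeue()->25, [30, 44]
enqueue(18) -> [30, 44, 18]
enqueue(43) -> [30, 44, 18, 43]
enqueue(17) -> [30, 44, 18, 43, 17]
dequeue()->30, [44, 18, 43, 17]
enqueue(8) -> [44, 18, 43, 17, 8]
enqueue(42) -> [44, 18, 43, 17, 8, 42]

Final queue: [44, 18, 43, 17, 8, 42]


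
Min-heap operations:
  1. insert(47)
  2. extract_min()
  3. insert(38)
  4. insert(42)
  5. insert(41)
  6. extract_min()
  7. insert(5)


insert(47) -> [47]
extract_min()->47, []
insert(38) -> [38]
insert(42) -> [38, 42]
insert(41) -> [38, 42, 41]
extract_min()->38, [41, 42]
insert(5) -> [5, 42, 41]

Final heap: [5, 42, 41]


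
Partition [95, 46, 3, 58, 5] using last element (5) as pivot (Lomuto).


Pivot: 5
  3 <= 5: swap -> [3, 46, 95, 58, 5]
Place pivot at 1: [3, 5, 95, 58, 46]

Partitioned: [3, 5, 95, 58, 46]


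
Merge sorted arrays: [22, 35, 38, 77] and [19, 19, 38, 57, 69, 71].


Take 19 from B
Take 19 from B
Take 22 from A
Take 35 from A
Take 38 from A
Take 38 from B
Take 57 from B
Take 69 from B
Take 71 from B

Merged: [19, 19, 22, 35, 38, 38, 57, 69, 71, 77]


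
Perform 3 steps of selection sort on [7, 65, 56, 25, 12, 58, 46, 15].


Initial: [7, 65, 56, 25, 12, 58, 46, 15]
Step 1: min=7 at 0
  Swap: [7, 65, 56, 25, 12, 58, 46, 15]
Step 2: min=12 at 4
  Swap: [7, 12, 56, 25, 65, 58, 46, 15]
Step 3: min=15 at 7
  Swap: [7, 12, 15, 25, 65, 58, 46, 56]

After 3 steps: [7, 12, 15, 25, 65, 58, 46, 56]


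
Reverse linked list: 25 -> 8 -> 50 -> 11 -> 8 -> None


Step 1: curr=25, set curr.next=prev(None) | reversed so far: 25
Step 2: curr=8, set curr.next=prev(25) | reversed so far: 8 -> 25
Step 3: curr=50, set curr.next=prev(8) | reversed so far: 50 -> 8 -> 25
Step 4: curr=11, set curr.next=prev(50) | reversed so far: 11 -> 50 -> 8 -> 25
Step 5: curr=8, set curr.next=prev(11) | reversed so far: 8 -> 11 -> 50 -> 8 -> 25

8 -> 11 -> 50 -> 8 -> 25 -> None


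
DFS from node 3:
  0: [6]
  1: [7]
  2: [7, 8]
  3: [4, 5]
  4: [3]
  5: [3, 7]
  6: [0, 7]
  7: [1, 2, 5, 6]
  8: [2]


Visit 3, push [5, 4]
Visit 4, push []
Visit 5, push [7]
Visit 7, push [6, 2, 1]
Visit 1, push []
Visit 2, push [8]
Visit 8, push []
Visit 6, push [0]
Visit 0, push []

DFS order: [3, 4, 5, 7, 1, 2, 8, 6, 0]


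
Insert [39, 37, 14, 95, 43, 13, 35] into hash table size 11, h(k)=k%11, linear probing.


Insert 39: h=6 -> slot 6
Insert 37: h=4 -> slot 4
Insert 14: h=3 -> slot 3
Insert 95: h=7 -> slot 7
Insert 43: h=10 -> slot 10
Insert 13: h=2 -> slot 2
Insert 35: h=2, 3 probes -> slot 5

Table: [None, None, 13, 14, 37, 35, 39, 95, None, None, 43]


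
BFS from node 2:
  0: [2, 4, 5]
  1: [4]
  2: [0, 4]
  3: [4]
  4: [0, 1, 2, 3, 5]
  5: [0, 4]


Visit 2, enqueue [0, 4]
Visit 0, enqueue [5]
Visit 4, enqueue [1, 3]
Visit 5, enqueue []
Visit 1, enqueue []
Visit 3, enqueue []

BFS order: [2, 0, 4, 5, 1, 3]


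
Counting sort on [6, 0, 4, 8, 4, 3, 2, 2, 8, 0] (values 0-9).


Input: [6, 0, 4, 8, 4, 3, 2, 2, 8, 0]
Counts: [2, 0, 2, 1, 2, 0, 1, 0, 2, 0]

Sorted: [0, 0, 2, 2, 3, 4, 4, 6, 8, 8]


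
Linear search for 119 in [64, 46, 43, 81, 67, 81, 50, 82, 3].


i=0: 64!=119
i=1: 46!=119
i=2: 43!=119
i=3: 81!=119
i=4: 67!=119
i=5: 81!=119
i=6: 50!=119
i=7: 82!=119
i=8: 3!=119

Not found, 9 comps


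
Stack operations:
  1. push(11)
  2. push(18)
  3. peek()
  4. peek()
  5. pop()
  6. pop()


push(11) -> [11]
push(18) -> [11, 18]
peek()->18
peek()->18
pop()->18, [11]
pop()->11, []

Final stack: []


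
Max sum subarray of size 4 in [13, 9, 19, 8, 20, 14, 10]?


[0:4]: 49
[1:5]: 56
[2:6]: 61
[3:7]: 52

Max: 61 at [2:6]


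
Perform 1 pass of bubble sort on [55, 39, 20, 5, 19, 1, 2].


Initial: [55, 39, 20, 5, 19, 1, 2]
Pass 1: [39, 20, 5, 19, 1, 2, 55] (6 swaps)

After 1 pass: [39, 20, 5, 19, 1, 2, 55]


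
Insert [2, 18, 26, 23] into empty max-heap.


Insert 2: [2]
Insert 18: [18, 2]
Insert 26: [26, 2, 18]
Insert 23: [26, 23, 18, 2]

Final heap: [26, 23, 18, 2]


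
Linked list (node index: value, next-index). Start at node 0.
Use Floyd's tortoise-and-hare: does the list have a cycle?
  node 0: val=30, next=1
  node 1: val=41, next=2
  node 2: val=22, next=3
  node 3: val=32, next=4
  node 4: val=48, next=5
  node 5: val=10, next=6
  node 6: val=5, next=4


Floyd's tortoise (slow, +1) and hare (fast, +2):
  init: slow=0, fast=0
  step 1: slow=1, fast=2
  step 2: slow=2, fast=4
  step 3: slow=3, fast=6
  step 4: slow=4, fast=5
  step 5: slow=5, fast=4
  step 6: slow=6, fast=6
  slow == fast at node 6: cycle detected

Cycle: yes


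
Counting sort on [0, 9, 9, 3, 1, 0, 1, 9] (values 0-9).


Input: [0, 9, 9, 3, 1, 0, 1, 9]
Counts: [2, 2, 0, 1, 0, 0, 0, 0, 0, 3]

Sorted: [0, 0, 1, 1, 3, 9, 9, 9]


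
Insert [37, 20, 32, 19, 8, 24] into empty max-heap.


Insert 37: [37]
Insert 20: [37, 20]
Insert 32: [37, 20, 32]
Insert 19: [37, 20, 32, 19]
Insert 8: [37, 20, 32, 19, 8]
Insert 24: [37, 20, 32, 19, 8, 24]

Final heap: [37, 20, 32, 19, 8, 24]


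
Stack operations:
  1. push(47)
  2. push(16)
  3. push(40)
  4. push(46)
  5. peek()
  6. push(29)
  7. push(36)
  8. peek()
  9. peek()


push(47) -> [47]
push(16) -> [47, 16]
push(40) -> [47, 16, 40]
push(46) -> [47, 16, 40, 46]
peek()->46
push(29) -> [47, 16, 40, 46, 29]
push(36) -> [47, 16, 40, 46, 29, 36]
peek()->36
peek()->36

Final stack: [47, 16, 40, 46, 29, 36]


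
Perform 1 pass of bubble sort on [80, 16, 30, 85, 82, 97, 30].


Initial: [80, 16, 30, 85, 82, 97, 30]
Pass 1: [16, 30, 80, 82, 85, 30, 97] (4 swaps)

After 1 pass: [16, 30, 80, 82, 85, 30, 97]


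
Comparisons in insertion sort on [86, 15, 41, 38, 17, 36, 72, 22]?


Algorithm: insertion sort
Input: [86, 15, 41, 38, 17, 36, 72, 22]
Sorted: [15, 17, 22, 36, 38, 41, 72, 86]

22


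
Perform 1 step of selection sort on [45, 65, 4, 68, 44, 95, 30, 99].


Initial: [45, 65, 4, 68, 44, 95, 30, 99]
Step 1: min=4 at 2
  Swap: [4, 65, 45, 68, 44, 95, 30, 99]

After 1 step: [4, 65, 45, 68, 44, 95, 30, 99]


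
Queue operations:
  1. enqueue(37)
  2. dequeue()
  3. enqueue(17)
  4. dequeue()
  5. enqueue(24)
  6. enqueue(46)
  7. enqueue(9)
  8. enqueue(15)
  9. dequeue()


enqueue(37) -> [37]
dequeue()->37, []
enqueue(17) -> [17]
dequeue()->17, []
enqueue(24) -> [24]
enqueue(46) -> [24, 46]
enqueue(9) -> [24, 46, 9]
enqueue(15) -> [24, 46, 9, 15]
dequeue()->24, [46, 9, 15]

Final queue: [46, 9, 15]


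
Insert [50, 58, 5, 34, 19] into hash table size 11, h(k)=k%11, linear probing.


Insert 50: h=6 -> slot 6
Insert 58: h=3 -> slot 3
Insert 5: h=5 -> slot 5
Insert 34: h=1 -> slot 1
Insert 19: h=8 -> slot 8

Table: [None, 34, None, 58, None, 5, 50, None, 19, None, None]


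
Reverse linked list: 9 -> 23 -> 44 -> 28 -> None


Step 1: curr=9, set curr.next=prev(None) | reversed so far: 9
Step 2: curr=23, set curr.next=prev(9) | reversed so far: 23 -> 9
Step 3: curr=44, set curr.next=prev(23) | reversed so far: 44 -> 23 -> 9
Step 4: curr=28, set curr.next=prev(44) | reversed so far: 28 -> 44 -> 23 -> 9

28 -> 44 -> 23 -> 9 -> None


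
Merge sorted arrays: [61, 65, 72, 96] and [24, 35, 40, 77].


Take 24 from B
Take 35 from B
Take 40 from B
Take 61 from A
Take 65 from A
Take 72 from A
Take 77 from B

Merged: [24, 35, 40, 61, 65, 72, 77, 96]


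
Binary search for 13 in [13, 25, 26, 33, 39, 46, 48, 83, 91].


Step 1: lo=0, hi=8, mid=4, val=39
Step 2: lo=0, hi=3, mid=1, val=25
Step 3: lo=0, hi=0, mid=0, val=13

Found at index 0


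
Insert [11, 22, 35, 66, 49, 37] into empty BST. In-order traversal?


Insert 11: root
Insert 22: R from 11
Insert 35: R from 11 -> R from 22
Insert 66: R from 11 -> R from 22 -> R from 35
Insert 49: R from 11 -> R from 22 -> R from 35 -> L from 66
Insert 37: R from 11 -> R from 22 -> R from 35 -> L from 66 -> L from 49

In-order: [11, 22, 35, 37, 49, 66]


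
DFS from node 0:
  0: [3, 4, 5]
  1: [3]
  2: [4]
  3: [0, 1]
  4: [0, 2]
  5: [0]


Visit 0, push [5, 4, 3]
Visit 3, push [1]
Visit 1, push []
Visit 4, push [2]
Visit 2, push []
Visit 5, push []

DFS order: [0, 3, 1, 4, 2, 5]


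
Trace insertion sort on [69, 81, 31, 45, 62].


Initial: [69, 81, 31, 45, 62]
Insert 81: [69, 81, 31, 45, 62]
Insert 31: [31, 69, 81, 45, 62]
Insert 45: [31, 45, 69, 81, 62]
Insert 62: [31, 45, 62, 69, 81]

Sorted: [31, 45, 62, 69, 81]


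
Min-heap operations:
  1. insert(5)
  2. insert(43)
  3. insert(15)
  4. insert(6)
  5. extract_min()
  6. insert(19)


insert(5) -> [5]
insert(43) -> [5, 43]
insert(15) -> [5, 43, 15]
insert(6) -> [5, 6, 15, 43]
extract_min()->5, [6, 43, 15]
insert(19) -> [6, 19, 15, 43]

Final heap: [6, 19, 15, 43]


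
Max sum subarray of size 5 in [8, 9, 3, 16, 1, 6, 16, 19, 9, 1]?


[0:5]: 37
[1:6]: 35
[2:7]: 42
[3:8]: 58
[4:9]: 51
[5:10]: 51

Max: 58 at [3:8]


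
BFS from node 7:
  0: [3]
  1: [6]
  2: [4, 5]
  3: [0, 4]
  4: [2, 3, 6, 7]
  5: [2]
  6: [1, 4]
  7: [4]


Visit 7, enqueue [4]
Visit 4, enqueue [2, 3, 6]
Visit 2, enqueue [5]
Visit 3, enqueue [0]
Visit 6, enqueue [1]
Visit 5, enqueue []
Visit 0, enqueue []
Visit 1, enqueue []

BFS order: [7, 4, 2, 3, 6, 5, 0, 1]


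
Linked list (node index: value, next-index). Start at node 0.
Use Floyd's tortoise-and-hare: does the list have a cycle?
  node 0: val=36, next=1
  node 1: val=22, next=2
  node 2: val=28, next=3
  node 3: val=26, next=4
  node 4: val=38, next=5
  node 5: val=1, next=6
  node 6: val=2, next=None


Floyd's tortoise (slow, +1) and hare (fast, +2):
  init: slow=0, fast=0
  step 1: slow=1, fast=2
  step 2: slow=2, fast=4
  step 3: slow=3, fast=6
  step 4: fast -> None, no cycle

Cycle: no


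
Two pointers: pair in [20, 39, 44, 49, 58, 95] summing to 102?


lo=0(20)+hi=5(95)=115
lo=0(20)+hi=4(58)=78
lo=1(39)+hi=4(58)=97
lo=2(44)+hi=4(58)=102

Yes: 44+58=102


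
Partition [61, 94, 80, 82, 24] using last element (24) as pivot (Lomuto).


Pivot: 24
Place pivot at 0: [24, 94, 80, 82, 61]

Partitioned: [24, 94, 80, 82, 61]


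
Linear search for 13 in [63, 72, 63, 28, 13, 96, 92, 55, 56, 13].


i=0: 63!=13
i=1: 72!=13
i=2: 63!=13
i=3: 28!=13
i=4: 13==13 found!

Found at 4, 5 comps
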